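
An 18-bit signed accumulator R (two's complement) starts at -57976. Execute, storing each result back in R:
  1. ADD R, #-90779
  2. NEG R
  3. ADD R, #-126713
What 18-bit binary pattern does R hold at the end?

000101011000011010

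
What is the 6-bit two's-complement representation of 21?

21 is non-negative, so write it directly in 6 bits: 010101.

010101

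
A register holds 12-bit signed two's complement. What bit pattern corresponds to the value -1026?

|-1026| = 1026 = 010000000010 in 12 bits.
Invert the bits: 101111111101. Add 1: 101111111110.

101111111110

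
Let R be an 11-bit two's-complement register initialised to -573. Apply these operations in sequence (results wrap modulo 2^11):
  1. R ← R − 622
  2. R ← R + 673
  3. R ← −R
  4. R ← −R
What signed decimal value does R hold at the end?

Start: R = -573 = 10111000011.
R = -573 − 622 = -1195; wraps to 853 = 01101010101
R = 853 + 673 = 1526; wraps to -522 = 10111110110
R = −(-522) = 522 = 01000001010
R = −(522) = -522 = 10111110110

-522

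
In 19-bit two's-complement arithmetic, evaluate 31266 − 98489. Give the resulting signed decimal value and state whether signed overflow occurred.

31266 → 0000111101000100010
98489 → 0011000000010111001
Subtract via negate-and-add: invert 0011000000010111001 + 1 = 1100111111101000111 (i.e. -98489).
  0000111101000100010
+ 1100111111101000111
= 1101111100101101001
Result 1101111100101101001: MSB = 1 → 457065 − 524288 = -67223.
Addends (after negating the subtrahend) have opposite signs, so signed overflow cannot occur.

-67223; no overflow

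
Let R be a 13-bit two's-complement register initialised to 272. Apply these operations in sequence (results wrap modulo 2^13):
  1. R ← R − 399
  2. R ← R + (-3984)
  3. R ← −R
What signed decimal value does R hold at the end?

Start: R = 272 = 0000100010000.
R = 272 − 399 = -127 = 1111110000001
R = -127 + (-3984) = -4111; wraps to 4081 = 0111111110001
R = −(4081) = -4081 = 1000000001111

-4081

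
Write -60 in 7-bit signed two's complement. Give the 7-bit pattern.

1000100

|-60| = 60 = 0111100 in 7 bits.
Invert the bits: 1000011. Add 1: 1000100.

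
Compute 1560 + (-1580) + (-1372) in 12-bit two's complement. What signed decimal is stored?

-1392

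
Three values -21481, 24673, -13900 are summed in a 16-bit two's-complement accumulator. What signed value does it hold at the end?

-21481 + 24673 = 3192 (0000110001111000)
3192 + (-13900) = -10708 (1101011000101100)

-10708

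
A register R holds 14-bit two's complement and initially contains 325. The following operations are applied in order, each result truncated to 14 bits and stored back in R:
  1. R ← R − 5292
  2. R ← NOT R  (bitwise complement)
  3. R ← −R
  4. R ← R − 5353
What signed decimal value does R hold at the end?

6065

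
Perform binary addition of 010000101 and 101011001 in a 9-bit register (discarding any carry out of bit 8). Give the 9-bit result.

  010000101
+ 101011001
= 111011110

111011110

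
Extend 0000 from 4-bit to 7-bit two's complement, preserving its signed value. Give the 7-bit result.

MSB of 0000 is 0; replicate it into the new high bits.
000|0000 → 0000000 (still 0).

0000000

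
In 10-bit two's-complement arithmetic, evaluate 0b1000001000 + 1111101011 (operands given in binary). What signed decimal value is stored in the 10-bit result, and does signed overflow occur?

0b1000001000 → 1000001000 = -504 (signed)
1111101011 = -21 (signed)
  1000001000
+ 1111101011
= 0111110011  (discard carry-out 1)
Result 0111110011: MSB = 0 → value 499.
Both addends are negative but the stored result is non-negative: signed overflow. The true value -504 + (-21) = -525 lies outside [-512, 511].

499; overflow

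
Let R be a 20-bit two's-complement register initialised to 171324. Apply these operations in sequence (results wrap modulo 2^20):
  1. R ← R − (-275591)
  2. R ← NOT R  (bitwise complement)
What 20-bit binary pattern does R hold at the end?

10010010111000111100

Start: R = 171324 = 00101001110100111100.
R = 171324 − (-275591) = 446915 = 01101101000111000011
R = NOT 01101101000111000011 = 10010010111000111100 = -446916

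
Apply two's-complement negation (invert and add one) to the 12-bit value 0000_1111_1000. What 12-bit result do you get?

Invert: 111100000111. Add 1: 111100001000.

111100001000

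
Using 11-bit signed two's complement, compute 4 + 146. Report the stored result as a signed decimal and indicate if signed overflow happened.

4 → 00000000100
146 → 00010010010
  00000000100
+ 00010010010
= 00010010110
Result 00010010110: MSB = 0 → value 150.
Both addends are non-negative and so is the stored result: no signed overflow.

150; no overflow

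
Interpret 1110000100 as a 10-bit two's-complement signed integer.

-124

MSB is 1, so the value is negative.
Unsigned reading: 900. Subtract 2^10 = 1024: 900 − 1024 = -124.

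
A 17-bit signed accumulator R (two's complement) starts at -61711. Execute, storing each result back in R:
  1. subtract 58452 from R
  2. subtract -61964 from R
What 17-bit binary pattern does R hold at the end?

10001110010101001

Start: R = -61711 = 10000111011110001.
R = -61711 − 58452 = -120163; wraps to 10909 = 00010101010011101
R = 10909 − (-61964) = 72873; wraps to -58199 = 10001110010101001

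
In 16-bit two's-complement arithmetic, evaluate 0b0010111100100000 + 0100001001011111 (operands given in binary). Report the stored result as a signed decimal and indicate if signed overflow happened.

0b0010111100100000 → 0010111100100000 = 12064 (signed)
0100001001011111 = 16991 (signed)
  0010111100100000
+ 0100001001011111
= 0111000101111111
Result 0111000101111111: MSB = 0 → value 29055.
Both addends are non-negative and so is the stored result: no signed overflow.

29055; no overflow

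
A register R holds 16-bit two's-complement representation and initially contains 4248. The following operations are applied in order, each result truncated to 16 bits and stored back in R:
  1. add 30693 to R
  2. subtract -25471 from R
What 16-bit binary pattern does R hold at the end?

1110101111111100

Start: R = 4248 = 0001000010011000.
R = 4248 + 30693 = 34941; wraps to -30595 = 1000100001111101
R = -30595 − (-25471) = -5124 = 1110101111111100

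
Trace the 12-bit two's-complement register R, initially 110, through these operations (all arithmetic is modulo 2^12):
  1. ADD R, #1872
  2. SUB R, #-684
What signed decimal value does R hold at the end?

-1430

Start: R = 110 = 000001101110.
R = 110 + 1872 = 1982 = 011110111110
R = 1982 − (-684) = 2666; wraps to -1430 = 101001101010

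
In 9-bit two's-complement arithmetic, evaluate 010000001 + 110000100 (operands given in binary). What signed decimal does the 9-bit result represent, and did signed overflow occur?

010000001 = 129 (signed)
110000100 = -124 (signed)
  010000001
+ 110000100
= 000000101  (discard carry-out 1)
Result 000000101: MSB = 0 → value 5.
Addends have opposite signs, so signed overflow cannot occur.

5; no overflow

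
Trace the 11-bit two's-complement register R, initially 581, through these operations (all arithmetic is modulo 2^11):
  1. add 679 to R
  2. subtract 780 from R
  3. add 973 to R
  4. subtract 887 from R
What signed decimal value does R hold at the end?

566

Start: R = 581 = 01001000101.
R = 581 + 679 = 1260; wraps to -788 = 10011101100
R = -788 − 780 = -1568; wraps to 480 = 00111100000
R = 480 + 973 = 1453; wraps to -595 = 10110101101
R = -595 − 887 = -1482; wraps to 566 = 01000110110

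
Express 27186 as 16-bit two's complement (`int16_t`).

0110101000110010

27186 is non-negative, so write it directly in 16 bits: 0110101000110010.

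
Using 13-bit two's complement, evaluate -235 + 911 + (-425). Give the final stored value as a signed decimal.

251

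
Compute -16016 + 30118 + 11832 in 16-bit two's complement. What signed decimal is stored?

25934

-16016 + 30118 = 14102 (0011011100010110)
14102 + 11832 = 25934 (0110010101001110)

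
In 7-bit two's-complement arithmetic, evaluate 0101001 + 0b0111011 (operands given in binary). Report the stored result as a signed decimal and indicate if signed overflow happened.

-28; overflow

0101001 = 41 (signed)
0b0111011 → 0111011 = 59 (signed)
  0101001
+ 0111011
= 1100100
Result 1100100: MSB = 1 → 100 − 128 = -28.
Both addends are non-negative but the stored result is negative: signed overflow. The true value 41 + 59 = 100 lies outside [-64, 63].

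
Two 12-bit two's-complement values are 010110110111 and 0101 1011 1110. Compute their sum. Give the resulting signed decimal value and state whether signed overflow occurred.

-1163; overflow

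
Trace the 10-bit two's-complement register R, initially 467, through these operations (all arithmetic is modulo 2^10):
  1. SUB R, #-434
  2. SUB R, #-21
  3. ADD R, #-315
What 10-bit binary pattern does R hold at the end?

1001011111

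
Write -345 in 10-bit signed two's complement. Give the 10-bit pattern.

1010100111

|-345| = 345 = 0101011001 in 10 bits.
Invert the bits: 1010100110. Add 1: 1010100111.
Check: 1010100111 reads as 679 − 1024 = -345.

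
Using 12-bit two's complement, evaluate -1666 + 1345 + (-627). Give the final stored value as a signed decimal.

-948

-1666 + 1345 = -321 (111010111111)
-321 + (-627) = -948 (110001001100)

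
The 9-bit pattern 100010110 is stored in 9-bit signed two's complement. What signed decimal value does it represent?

MSB is 1, so the value is negative.
Invert: 011101001. Add 1: 011101010 = 234. So the value is −234.

-234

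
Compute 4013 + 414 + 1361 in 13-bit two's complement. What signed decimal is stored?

4013 + 414 = 4427 → wraps to -3765 (1000101001011)
-3765 + 1361 = -2404 (1011010011100)

-2404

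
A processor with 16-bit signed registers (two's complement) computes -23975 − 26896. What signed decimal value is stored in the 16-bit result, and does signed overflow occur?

14665; overflow

-23975 → 1010001001011001
26896 → 0110100100010000
Subtract via negate-and-add: invert 0110100100010000 + 1 = 1001011011110000 (i.e. -26896).
  1010001001011001
+ 1001011011110000
= 0011100101001001  (discard carry-out 1)
Result 0011100101001001: MSB = 0 → value 14665.
Both addends (after negating the subtrahend) are negative but the stored result is non-negative: signed overflow. The true value -23975 − 26896 = -50871 lies outside [-32768, 32767].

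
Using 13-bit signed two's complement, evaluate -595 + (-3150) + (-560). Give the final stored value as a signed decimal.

-595 + (-3150) = -3745 (1000101011111)
-3745 + (-560) = -4305 → wraps to 3887 (0111100101111)

3887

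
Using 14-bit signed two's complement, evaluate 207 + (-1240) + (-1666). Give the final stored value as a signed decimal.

-2699

207 + (-1240) = -1033 (11101111110111)
-1033 + (-1666) = -2699 (11010101110101)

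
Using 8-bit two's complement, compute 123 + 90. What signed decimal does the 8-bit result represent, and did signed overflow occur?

-43; overflow

123 → 01111011
90 → 01011010
  01111011
+ 01011010
= 11010101
Result 11010101: MSB = 1 → 213 − 256 = -43.
Both addends are non-negative but the stored result is negative: signed overflow. The true value 123 + 90 = 213 lies outside [-128, 127].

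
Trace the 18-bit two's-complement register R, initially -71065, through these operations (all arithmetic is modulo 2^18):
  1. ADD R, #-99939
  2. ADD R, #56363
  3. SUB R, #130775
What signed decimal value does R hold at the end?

16728

Start: R = -71065 = 101110101001100111.
R = -71065 + (-99939) = -171004; wraps to 91140 = 010110010000000100
R = 91140 + 56363 = 147503; wraps to -114641 = 100100000000101111
R = -114641 − 130775 = -245416; wraps to 16728 = 000100000101011000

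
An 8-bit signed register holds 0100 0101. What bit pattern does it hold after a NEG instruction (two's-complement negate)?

Invert: 10111010. Add 1: 10111011.
Check: 01000101 = 69, 10111011 = -69.

10111011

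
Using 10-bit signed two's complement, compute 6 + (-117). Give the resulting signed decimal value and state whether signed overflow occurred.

-111; no overflow

6 → 0000000110
-117 → 1110001011
  0000000110
+ 1110001011
= 1110010001
Result 1110010001: MSB = 1 → 913 − 1024 = -111.
Addends have opposite signs, so signed overflow cannot occur.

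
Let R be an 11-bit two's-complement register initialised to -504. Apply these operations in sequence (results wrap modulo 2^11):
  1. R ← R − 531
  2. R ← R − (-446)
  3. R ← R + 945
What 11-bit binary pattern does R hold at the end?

00101100100

Start: R = -504 = 11000001000.
R = -504 − 531 = -1035; wraps to 1013 = 01111110101
R = 1013 − (-446) = 1459; wraps to -589 = 10110110011
R = -589 + 945 = 356 = 00101100100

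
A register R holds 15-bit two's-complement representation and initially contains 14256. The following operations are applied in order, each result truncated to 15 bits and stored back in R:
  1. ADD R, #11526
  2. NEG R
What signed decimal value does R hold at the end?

6986

Start: R = 14256 = 011011110110000.
R = 14256 + 11526 = 25782; wraps to -6986 = 110010010110110
R = −(-6986) = 6986 = 001101101001010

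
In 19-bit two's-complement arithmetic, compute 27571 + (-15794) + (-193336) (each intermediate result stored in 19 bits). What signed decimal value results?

-181559

27571 + (-15794) = 11777 (0000010111000000001)
11777 + (-193336) = -181559 (1010011101011001001)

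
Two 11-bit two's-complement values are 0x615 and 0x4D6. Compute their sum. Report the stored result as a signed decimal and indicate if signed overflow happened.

0x615 = 11000010101 = -491 (signed)
0x4D6 = 10011010110 = -810 (signed)
  11000010101
+ 10011010110
= 01011101011  (discard carry-out 1)
Result 01011101011: MSB = 0 → value 747.
Both addends are negative but the stored result is non-negative: signed overflow. The true value -491 + (-810) = -1301 lies outside [-1024, 1023].

747; overflow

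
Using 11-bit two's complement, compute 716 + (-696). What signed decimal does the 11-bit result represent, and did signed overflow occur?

20; no overflow

716 → 01011001100
-696 → 10101001000
  01011001100
+ 10101001000
= 00000010100  (discard carry-out 1)
Result 00000010100: MSB = 0 → value 20.
Addends have opposite signs, so signed overflow cannot occur.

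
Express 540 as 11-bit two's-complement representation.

540 is non-negative, so write it directly in 11 bits: 01000011100.

01000011100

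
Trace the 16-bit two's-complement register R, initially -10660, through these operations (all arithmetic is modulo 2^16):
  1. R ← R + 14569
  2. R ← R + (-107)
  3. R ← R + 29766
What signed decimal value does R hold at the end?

-31968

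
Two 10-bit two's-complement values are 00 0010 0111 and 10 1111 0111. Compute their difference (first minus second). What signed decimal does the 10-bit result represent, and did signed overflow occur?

304; no overflow

00 0010 0111 → 0000100111 = 39 (signed)
10 1111 0111 → 1011110111 = -265 (signed)
Subtract via negate-and-add: invert 1011110111 + 1 = 0100001001 (i.e. 265).
  0000100111
+ 0100001001
= 0100110000
Result 0100110000: MSB = 0 → value 304.
Both addends (after negating the subtrahend) are non-negative and so is the stored result: no signed overflow.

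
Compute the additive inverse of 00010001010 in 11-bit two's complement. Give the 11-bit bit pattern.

11101110110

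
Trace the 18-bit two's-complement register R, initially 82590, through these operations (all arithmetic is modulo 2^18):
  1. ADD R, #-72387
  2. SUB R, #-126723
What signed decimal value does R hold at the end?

-125218

Start: R = 82590 = 010100001010011110.
R = 82590 + (-72387) = 10203 = 000010011111011011
R = 10203 − (-126723) = 136926; wraps to -125218 = 100001011011011110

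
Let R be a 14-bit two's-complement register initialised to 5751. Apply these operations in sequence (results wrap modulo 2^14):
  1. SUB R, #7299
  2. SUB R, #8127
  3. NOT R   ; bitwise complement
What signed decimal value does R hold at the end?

-6710

Start: R = 5751 = 01011001110111.
R = 5751 − 7299 = -1548 = 11100111110100
R = -1548 − 8127 = -9675; wraps to 6709 = 01101000110101
R = NOT 01101000110101 = 10010111001010 = -6710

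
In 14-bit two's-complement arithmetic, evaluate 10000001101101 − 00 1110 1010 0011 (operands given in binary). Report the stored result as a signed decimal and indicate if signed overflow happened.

4554; overflow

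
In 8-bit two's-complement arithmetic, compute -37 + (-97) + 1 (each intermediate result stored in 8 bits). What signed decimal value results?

-37 + (-97) = -134 → wraps to 122 (01111010)
122 + 1 = 123 (01111011)

123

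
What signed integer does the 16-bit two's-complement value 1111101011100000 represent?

-1312

MSB is 1, so the value is negative.
Unsigned reading: 64224. Subtract 2^16 = 65536: 64224 − 65536 = -1312.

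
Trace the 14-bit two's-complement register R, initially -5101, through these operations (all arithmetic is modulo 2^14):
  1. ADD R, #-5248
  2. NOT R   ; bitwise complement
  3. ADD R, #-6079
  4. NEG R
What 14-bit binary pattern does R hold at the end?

10111101010011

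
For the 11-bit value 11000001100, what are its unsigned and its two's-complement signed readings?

unsigned = 1548, signed = -500

Unsigned: 11000001100 = 1548.
Signed: MSB=1 → 1548 − 2048 = -500.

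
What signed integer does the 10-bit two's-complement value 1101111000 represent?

-136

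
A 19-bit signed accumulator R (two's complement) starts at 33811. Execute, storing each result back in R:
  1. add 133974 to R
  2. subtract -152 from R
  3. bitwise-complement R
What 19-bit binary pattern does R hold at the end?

1010110111111111110

Start: R = 33811 = 0001000010000010011.
R = 33811 + 133974 = 167785 = 0101000111101101001
R = 167785 − (-152) = 167937 = 0101001000000000001
R = NOT 0101001000000000001 = 1010110111111111110 = -167938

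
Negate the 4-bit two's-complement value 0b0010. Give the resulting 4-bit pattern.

Invert: 1101. Add 1: 1110.

1110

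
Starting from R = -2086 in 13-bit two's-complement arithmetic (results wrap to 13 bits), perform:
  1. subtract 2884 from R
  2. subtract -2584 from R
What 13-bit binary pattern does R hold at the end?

1011010101110

Start: R = -2086 = 1011111011010.
R = -2086 − 2884 = -4970; wraps to 3222 = 0110010010110
R = 3222 − (-2584) = 5806; wraps to -2386 = 1011010101110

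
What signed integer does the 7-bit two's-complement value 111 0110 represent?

-10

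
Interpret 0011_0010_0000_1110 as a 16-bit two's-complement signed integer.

12814

MSB is 0, so the value is non-negative: 0011001000001110 = 12814.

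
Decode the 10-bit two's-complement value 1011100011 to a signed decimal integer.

MSB is 1, so the value is negative.
Invert: 0100011100. Add 1: 0100011101 = 285. So the value is −285.

-285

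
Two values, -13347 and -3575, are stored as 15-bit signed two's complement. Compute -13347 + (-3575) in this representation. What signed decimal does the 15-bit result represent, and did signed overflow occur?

15846; overflow

-13347 → 100101111011101
-3575 → 111001000001001
  100101111011101
+ 111001000001001
= 011110111100110  (discard carry-out 1)
Result 011110111100110: MSB = 0 → value 15846.
Both addends are negative but the stored result is non-negative: signed overflow. The true value -13347 + (-3575) = -16922 lies outside [-16384, 16383].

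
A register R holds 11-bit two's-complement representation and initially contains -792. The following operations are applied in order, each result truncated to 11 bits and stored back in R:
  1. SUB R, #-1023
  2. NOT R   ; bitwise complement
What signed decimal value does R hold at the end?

-232

Start: R = -792 = 10011101000.
R = -792 − (-1023) = 231 = 00011100111
R = NOT 00011100111 = 11100011000 = -232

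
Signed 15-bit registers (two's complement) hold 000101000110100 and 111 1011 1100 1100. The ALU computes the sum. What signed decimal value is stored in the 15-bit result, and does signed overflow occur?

000101000110100 = 2612 (signed)
111 1011 1100 1100 → 111101111001100 = -1076 (signed)
  000101000110100
+ 111101111001100
= 000011000000000  (discard carry-out 1)
Result 000011000000000: MSB = 0 → value 1536.
Addends have opposite signs, so signed overflow cannot occur.

1536; no overflow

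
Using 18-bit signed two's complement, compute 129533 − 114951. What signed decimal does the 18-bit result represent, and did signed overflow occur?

14582; no overflow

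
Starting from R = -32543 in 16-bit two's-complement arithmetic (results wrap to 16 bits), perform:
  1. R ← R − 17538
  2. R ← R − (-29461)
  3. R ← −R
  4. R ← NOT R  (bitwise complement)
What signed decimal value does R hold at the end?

-20621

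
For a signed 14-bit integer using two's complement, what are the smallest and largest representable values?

min = -8192, max = 8191

Minimum: −2^13 = -8192.
Maximum: 2^13 − 1 = 8191.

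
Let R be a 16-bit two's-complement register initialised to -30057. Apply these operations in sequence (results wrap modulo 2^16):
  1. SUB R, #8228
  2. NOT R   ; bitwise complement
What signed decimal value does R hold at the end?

-27252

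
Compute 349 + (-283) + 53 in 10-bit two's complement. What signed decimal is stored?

349 + (-283) = 66 (0001000010)
66 + 53 = 119 (0001110111)

119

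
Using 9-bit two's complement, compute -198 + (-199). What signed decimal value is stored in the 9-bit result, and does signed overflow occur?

115; overflow

-198 → 100111010
-199 → 100111001
  100111010
+ 100111001
= 001110011  (discard carry-out 1)
Result 001110011: MSB = 0 → value 115.
Both addends are negative but the stored result is non-negative: signed overflow. The true value -198 + (-199) = -397 lies outside [-256, 255].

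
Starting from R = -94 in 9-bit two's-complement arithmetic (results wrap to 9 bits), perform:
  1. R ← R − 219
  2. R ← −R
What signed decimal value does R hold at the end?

-199

Start: R = -94 = 110100010.
R = -94 − 219 = -313; wraps to 199 = 011000111
R = −(199) = -199 = 100111001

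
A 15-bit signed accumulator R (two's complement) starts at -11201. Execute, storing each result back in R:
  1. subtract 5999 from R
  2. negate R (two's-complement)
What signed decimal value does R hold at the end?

-15568

Start: R = -11201 = 101010000111111.
R = -11201 − 5999 = -17200; wraps to 15568 = 011110011010000
R = −(15568) = -15568 = 100001100110000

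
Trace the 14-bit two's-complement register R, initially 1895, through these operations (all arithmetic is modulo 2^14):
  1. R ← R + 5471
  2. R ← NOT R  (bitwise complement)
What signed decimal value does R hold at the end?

Start: R = 1895 = 00011101100111.
R = 1895 + 5471 = 7366 = 01110011000110
R = NOT 01110011000110 = 10001100111001 = -7367

-7367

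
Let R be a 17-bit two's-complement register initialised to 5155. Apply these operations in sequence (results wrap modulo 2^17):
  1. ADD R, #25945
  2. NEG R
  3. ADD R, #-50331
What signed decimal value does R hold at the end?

49641

Start: R = 5155 = 00001010000100011.
R = 5155 + 25945 = 31100 = 00111100101111100
R = −(31100) = -31100 = 11000011010000100
R = -31100 + (-50331) = -81431; wraps to 49641 = 01100000111101001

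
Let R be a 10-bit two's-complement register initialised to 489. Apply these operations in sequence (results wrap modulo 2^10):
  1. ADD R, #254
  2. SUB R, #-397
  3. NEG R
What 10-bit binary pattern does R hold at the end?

1110001100

Start: R = 489 = 0111101001.
R = 489 + 254 = 743; wraps to -281 = 1011100111
R = -281 − (-397) = 116 = 0001110100
R = −(116) = -116 = 1110001100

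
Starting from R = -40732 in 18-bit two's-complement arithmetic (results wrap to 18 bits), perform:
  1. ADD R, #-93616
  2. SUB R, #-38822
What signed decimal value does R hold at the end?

-95526

Start: R = -40732 = 110110000011100100.
R = -40732 + (-93616) = -134348; wraps to 127796 = 011111001100110100
R = 127796 − (-38822) = 166618; wraps to -95526 = 101000101011011010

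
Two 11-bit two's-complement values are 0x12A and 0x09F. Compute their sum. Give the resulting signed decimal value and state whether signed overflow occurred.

457; no overflow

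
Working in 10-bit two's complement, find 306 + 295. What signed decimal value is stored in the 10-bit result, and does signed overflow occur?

-423; overflow

306 → 0100110010
295 → 0100100111
  0100110010
+ 0100100111
= 1001011001
Result 1001011001: MSB = 1 → 601 − 1024 = -423.
Both addends are non-negative but the stored result is negative: signed overflow. The true value 306 + 295 = 601 lies outside [-512, 511].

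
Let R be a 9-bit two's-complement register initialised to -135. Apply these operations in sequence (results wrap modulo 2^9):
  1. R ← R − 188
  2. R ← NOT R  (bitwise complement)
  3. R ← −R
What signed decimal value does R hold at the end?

190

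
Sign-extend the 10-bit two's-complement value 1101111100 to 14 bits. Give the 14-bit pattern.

MSB of 1101111100 is 1; replicate it into the new high bits.
1111|1101111100 → 11111101111100 (still -132).

11111101111100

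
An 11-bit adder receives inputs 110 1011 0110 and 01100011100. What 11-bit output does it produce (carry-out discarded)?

00111010010

  11010110110
+ 01100011100
= 00111010010  (discard carry-out 1)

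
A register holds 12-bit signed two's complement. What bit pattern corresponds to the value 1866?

011101001010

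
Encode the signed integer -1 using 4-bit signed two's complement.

1111

|-1| = 1 = 0001 in 4 bits.
Invert the bits: 1110. Add 1: 1111.
Check: 1111 reads as 15 − 16 = -1.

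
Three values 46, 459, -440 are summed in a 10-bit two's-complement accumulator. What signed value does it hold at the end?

46 + 459 = 505 (0111111001)
505 + (-440) = 65 (0001000001)

65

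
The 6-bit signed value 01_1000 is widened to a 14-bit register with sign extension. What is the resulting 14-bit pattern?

00000000011000

MSB of 011000 is 0; replicate it into the new high bits.
00000000|011000 → 00000000011000 (still 24).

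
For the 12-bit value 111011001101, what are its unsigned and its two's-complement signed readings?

unsigned = 3789, signed = -307

Unsigned: 111011001101 = 3789.
Signed: MSB=1 → 3789 − 4096 = -307.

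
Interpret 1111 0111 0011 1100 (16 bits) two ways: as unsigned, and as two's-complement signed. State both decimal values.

unsigned = 63292, signed = -2244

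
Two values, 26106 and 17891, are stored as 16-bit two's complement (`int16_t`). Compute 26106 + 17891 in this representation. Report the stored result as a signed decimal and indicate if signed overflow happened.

-21539; overflow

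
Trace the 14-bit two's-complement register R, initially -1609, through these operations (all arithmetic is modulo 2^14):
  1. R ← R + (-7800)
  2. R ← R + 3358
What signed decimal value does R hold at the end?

-6051

Start: R = -1609 = 11100110110111.
R = -1609 + (-7800) = -9409; wraps to 6975 = 01101100111111
R = 6975 + 3358 = 10333; wraps to -6051 = 10100001011101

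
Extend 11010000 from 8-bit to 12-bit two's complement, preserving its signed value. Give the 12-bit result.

111111010000

MSB of 11010000 is 1; replicate it into the new high bits.
1111|11010000 → 111111010000 (still -48).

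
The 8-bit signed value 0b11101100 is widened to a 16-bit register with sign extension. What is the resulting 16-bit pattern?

MSB of 11101100 is 1; replicate it into the new high bits.
11111111|11101100 → 1111111111101100 (still -20).

1111111111101100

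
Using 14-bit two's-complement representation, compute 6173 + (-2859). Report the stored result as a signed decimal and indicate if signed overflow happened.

6173 → 01100000011101
-2859 → 11010011010101
  01100000011101
+ 11010011010101
= 00110011110010  (discard carry-out 1)
Result 00110011110010: MSB = 0 → value 3314.
Addends have opposite signs, so signed overflow cannot occur.

3314; no overflow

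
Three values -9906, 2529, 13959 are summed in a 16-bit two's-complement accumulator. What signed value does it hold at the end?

6582

-9906 + 2529 = -7377 (1110001100101111)
-7377 + 13959 = 6582 (0001100110110110)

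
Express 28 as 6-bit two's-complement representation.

011100

28 is non-negative, so write it directly in 6 bits: 011100.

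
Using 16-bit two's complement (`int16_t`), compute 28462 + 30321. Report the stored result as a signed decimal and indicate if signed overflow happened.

-6753; overflow

28462 → 0110111100101110
30321 → 0111011001110001
  0110111100101110
+ 0111011001110001
= 1110010110011111
Result 1110010110011111: MSB = 1 → 58783 − 65536 = -6753.
Both addends are non-negative but the stored result is negative: signed overflow. The true value 28462 + 30321 = 58783 lies outside [-32768, 32767].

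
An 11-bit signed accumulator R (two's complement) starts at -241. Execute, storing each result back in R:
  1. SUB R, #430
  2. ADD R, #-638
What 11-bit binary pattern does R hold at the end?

01011100011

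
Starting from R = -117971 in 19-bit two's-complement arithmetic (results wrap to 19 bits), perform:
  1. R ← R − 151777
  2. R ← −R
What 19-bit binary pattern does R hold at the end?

1000001110110110100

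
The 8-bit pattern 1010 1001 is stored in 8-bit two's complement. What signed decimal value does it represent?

MSB is 1, so the value is negative.
Unsigned reading: 169. Subtract 2^8 = 256: 169 − 256 = -87.

-87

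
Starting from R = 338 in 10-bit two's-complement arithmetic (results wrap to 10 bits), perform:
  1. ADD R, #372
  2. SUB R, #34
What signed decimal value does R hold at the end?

Start: R = 338 = 0101010010.
R = 338 + 372 = 710; wraps to -314 = 1011000110
R = -314 − 34 = -348 = 1010100100

-348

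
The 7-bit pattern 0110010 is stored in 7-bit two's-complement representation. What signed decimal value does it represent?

MSB is 0, so the value is non-negative: 0110010 = 50.

50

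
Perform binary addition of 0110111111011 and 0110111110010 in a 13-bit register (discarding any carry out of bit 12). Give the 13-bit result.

1101111101101

  0110111111011
+ 0110111110010
= 1101111101101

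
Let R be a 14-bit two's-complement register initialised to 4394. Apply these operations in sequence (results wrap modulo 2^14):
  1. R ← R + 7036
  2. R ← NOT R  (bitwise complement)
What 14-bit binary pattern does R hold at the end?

01001101011001

Start: R = 4394 = 01000100101010.
R = 4394 + 7036 = 11430; wraps to -4954 = 10110010100110
R = NOT 10110010100110 = 01001101011001 = 4953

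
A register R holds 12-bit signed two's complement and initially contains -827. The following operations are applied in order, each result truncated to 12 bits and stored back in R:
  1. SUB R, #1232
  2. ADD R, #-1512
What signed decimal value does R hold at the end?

525

Start: R = -827 = 110011000101.
R = -827 − 1232 = -2059; wraps to 2037 = 011111110101
R = 2037 + (-1512) = 525 = 001000001101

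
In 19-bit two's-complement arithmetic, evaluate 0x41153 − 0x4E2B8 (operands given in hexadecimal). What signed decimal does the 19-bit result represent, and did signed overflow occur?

-53605; no overflow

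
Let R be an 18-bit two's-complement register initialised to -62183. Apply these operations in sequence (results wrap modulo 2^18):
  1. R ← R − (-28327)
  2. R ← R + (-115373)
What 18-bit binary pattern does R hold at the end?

011011100100010011

Start: R = -62183 = 110000110100011001.
R = -62183 − (-28327) = -33856 = 110111101111000000
R = -33856 + (-115373) = -149229; wraps to 112915 = 011011100100010011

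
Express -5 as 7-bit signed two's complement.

|-5| = 5 = 0000101 in 7 bits.
Invert the bits: 1111010. Add 1: 1111011.

1111011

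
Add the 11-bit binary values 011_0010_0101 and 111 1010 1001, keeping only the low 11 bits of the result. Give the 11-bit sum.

01011001110

  01100100101
+ 11110101001
= 01011001110  (discard carry-out 1)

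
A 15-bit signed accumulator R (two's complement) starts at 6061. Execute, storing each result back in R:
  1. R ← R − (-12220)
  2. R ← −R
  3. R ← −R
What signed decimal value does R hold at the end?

Start: R = 6061 = 001011110101101.
R = 6061 − (-12220) = 18281; wraps to -14487 = 100011101101001
R = −(-14487) = 14487 = 011100010010111
R = −(14487) = -14487 = 100011101101001

-14487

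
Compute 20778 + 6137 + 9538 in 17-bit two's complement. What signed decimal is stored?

20778 + 6137 = 26915 (00110100100100011)
26915 + 9538 = 36453 (01000111001100101)

36453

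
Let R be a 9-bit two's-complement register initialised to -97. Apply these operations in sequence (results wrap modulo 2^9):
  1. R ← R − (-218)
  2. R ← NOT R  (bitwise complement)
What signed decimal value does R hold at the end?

Start: R = -97 = 110011111.
R = -97 − (-218) = 121 = 001111001
R = NOT 001111001 = 110000110 = -122

-122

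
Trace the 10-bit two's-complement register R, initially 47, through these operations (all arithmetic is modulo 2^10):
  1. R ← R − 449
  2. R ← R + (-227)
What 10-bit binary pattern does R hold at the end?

0110001011

Start: R = 47 = 0000101111.
R = 47 − 449 = -402 = 1001101110
R = -402 + (-227) = -629; wraps to 395 = 0110001011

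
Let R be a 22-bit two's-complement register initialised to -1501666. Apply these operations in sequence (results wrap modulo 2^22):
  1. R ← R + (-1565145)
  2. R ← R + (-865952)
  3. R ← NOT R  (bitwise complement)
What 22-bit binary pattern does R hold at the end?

Start: R = -1501666 = 1010010001011000011110.
R = -1501666 + (-1565145) = -3066811; wraps to 1127493 = 0100010011010001000101
R = 1127493 + (-865952) = 261541 = 0000111111110110100101
R = NOT 0000111111110110100101 = 1111000000001001011010 = -261542

1111000000001001011010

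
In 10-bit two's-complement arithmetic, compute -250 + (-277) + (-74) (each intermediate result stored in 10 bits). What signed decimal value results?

423

-250 + (-277) = -527 → wraps to 497 (0111110001)
497 + (-74) = 423 (0110100111)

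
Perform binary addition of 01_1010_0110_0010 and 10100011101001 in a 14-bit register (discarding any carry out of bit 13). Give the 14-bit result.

00001101001011

  01101001100010
+ 10100011101001
= 00001101001011  (discard carry-out 1)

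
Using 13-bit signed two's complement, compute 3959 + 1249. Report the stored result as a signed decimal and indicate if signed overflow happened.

-2984; overflow

3959 → 0111101110111
1249 → 0010011100001
  0111101110111
+ 0010011100001
= 1010001011000
Result 1010001011000: MSB = 1 → 5208 − 8192 = -2984.
Both addends are non-negative but the stored result is negative: signed overflow. The true value 3959 + 1249 = 5208 lies outside [-4096, 4095].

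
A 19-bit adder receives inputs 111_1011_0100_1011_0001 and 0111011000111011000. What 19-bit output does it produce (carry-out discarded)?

  1111011010010110001
+ 0111011000111011000
= 0110110011010001001  (discard carry-out 1)

0110110011010001001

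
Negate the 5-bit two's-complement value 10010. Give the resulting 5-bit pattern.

01110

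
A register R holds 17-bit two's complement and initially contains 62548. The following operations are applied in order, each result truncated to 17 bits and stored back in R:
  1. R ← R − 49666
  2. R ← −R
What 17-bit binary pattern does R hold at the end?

Start: R = 62548 = 01111010001010100.
R = 62548 − 49666 = 12882 = 00011001001010010
R = −(12882) = -12882 = 11100110110101110

11100110110101110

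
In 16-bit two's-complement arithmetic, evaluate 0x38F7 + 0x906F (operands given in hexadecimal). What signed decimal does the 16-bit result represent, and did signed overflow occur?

0x38F7 = 0011100011110111 = 14583 (signed)
0x906F = 1001000001101111 = -28561 (signed)
  0011100011110111
+ 1001000001101111
= 1100100101100110
Result 1100100101100110: MSB = 1 → 51558 − 65536 = -13978.
Addends have opposite signs, so signed overflow cannot occur.

-13978; no overflow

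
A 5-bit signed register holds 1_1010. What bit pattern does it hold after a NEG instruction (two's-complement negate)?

00110

Invert: 00101. Add 1: 00110.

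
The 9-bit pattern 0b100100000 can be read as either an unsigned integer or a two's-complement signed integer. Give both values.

unsigned = 288, signed = -224

Unsigned: 100100000 = 288.
Signed: MSB=1 → 288 − 512 = -224.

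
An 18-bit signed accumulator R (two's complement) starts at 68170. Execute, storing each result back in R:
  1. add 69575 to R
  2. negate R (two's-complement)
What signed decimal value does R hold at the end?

124399

Start: R = 68170 = 010000101001001010.
R = 68170 + 69575 = 137745; wraps to -124399 = 100001101000010001
R = −(-124399) = 124399 = 011110010111101111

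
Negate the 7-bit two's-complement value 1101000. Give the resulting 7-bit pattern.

0011000

Invert: 0010111. Add 1: 0011000.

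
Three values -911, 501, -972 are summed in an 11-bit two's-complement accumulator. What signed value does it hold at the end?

-911 + 501 = -410 (11001100110)
-410 + (-972) = -1382 → wraps to 666 (01010011010)

666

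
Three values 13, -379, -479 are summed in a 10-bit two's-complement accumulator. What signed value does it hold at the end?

13 + (-379) = -366 (1010010010)
-366 + (-479) = -845 → wraps to 179 (0010110011)

179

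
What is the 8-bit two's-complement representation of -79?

|-79| = 79 = 01001111 in 8 bits.
Invert the bits: 10110000. Add 1: 10110001.
Check: 10110001 reads as 177 − 256 = -79.

10110001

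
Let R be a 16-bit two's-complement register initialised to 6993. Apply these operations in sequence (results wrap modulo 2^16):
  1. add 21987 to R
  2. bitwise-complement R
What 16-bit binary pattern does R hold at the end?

Start: R = 6993 = 0001101101010001.
R = 6993 + 21987 = 28980 = 0111000100110100
R = NOT 0111000100110100 = 1000111011001011 = -28981

1000111011001011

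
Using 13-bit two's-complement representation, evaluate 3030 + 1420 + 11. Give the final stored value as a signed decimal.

3030 + 1420 = 4450 → wraps to -3742 (1000101100010)
-3742 + 11 = -3731 (1000101101101)

-3731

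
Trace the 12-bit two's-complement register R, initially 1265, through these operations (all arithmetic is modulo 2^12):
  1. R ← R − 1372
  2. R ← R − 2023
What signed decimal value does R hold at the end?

Start: R = 1265 = 010011110001.
R = 1265 − 1372 = -107 = 111110010101
R = -107 − 2023 = -2130; wraps to 1966 = 011110101110

1966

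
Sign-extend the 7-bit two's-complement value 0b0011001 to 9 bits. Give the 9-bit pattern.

000011001

MSB of 0011001 is 0; replicate it into the new high bits.
00|0011001 → 000011001 (still 25).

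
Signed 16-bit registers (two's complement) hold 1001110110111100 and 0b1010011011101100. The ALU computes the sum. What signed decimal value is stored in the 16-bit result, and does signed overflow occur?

17576; overflow

1001110110111100 = -25156 (signed)
0b1010011011101100 → 1010011011101100 = -22804 (signed)
  1001110110111100
+ 1010011011101100
= 0100010010101000  (discard carry-out 1)
Result 0100010010101000: MSB = 0 → value 17576.
Both addends are negative but the stored result is non-negative: signed overflow. The true value -25156 + (-22804) = -47960 lies outside [-32768, 32767].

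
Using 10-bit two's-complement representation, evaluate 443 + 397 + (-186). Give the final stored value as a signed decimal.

443 + 397 = 840 → wraps to -184 (1101001000)
-184 + (-186) = -370 (1010001110)

-370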